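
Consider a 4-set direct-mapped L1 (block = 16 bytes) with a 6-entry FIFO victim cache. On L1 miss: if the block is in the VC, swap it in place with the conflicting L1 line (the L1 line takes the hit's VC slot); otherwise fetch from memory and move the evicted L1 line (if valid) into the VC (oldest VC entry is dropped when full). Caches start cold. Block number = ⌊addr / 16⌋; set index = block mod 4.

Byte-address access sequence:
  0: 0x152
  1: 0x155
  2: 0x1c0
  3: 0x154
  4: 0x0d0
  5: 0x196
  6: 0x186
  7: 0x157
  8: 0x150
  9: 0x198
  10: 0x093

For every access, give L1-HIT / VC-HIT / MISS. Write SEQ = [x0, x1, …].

SEQ = [MISS, L1-HIT, MISS, L1-HIT, MISS, MISS, MISS, VC-HIT, L1-HIT, VC-HIT, MISS]

  [0] addr=0x152 blk=21 s=1: MISS | VC []
  [1] addr=0x155 blk=21 s=1: L1-HIT | VC []
  [2] addr=0x1c0 blk=28 s=0: MISS | VC []
  [3] addr=0x154 blk=21 s=1: L1-HIT | VC []
  [4] addr=0xd0 blk=13 s=1: MISS | VC [21]
  [5] addr=0x196 blk=25 s=1: MISS | VC [21, 13]
  [6] addr=0x186 blk=24 s=0: MISS | VC [21, 13, 28]
  [7] addr=0x157 blk=21 s=1: VC-HIT | VC [25, 13, 28]
  [8] addr=0x150 blk=21 s=1: L1-HIT | VC [25, 13, 28]
  [9] addr=0x198 blk=25 s=1: VC-HIT | VC [21, 13, 28]
  [10] addr=0x93 blk=9 s=1: MISS | VC [21, 13, 28, 25]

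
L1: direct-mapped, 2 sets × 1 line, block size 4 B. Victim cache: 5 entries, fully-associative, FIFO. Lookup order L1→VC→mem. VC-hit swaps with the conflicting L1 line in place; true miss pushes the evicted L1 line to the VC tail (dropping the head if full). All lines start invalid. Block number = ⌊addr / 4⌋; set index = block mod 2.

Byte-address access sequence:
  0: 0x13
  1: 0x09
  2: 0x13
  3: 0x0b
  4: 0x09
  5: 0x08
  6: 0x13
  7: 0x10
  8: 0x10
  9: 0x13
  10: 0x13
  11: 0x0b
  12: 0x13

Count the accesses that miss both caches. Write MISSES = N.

0: 0x13 (blk 4, set 0) → MISS  vc=[]
1: 0x9 (blk 2, set 0) → MISS  vc=[4]
2: 0x13 (blk 4, set 0) → VC-HIT  vc=[2]
3: 0xb (blk 2, set 0) → VC-HIT  vc=[4]
4: 0x9 (blk 2, set 0) → L1-HIT  vc=[4]
5: 0x8 (blk 2, set 0) → L1-HIT  vc=[4]
6: 0x13 (blk 4, set 0) → VC-HIT  vc=[2]
7: 0x10 (blk 4, set 0) → L1-HIT  vc=[2]
8: 0x10 (blk 4, set 0) → L1-HIT  vc=[2]
9: 0x13 (blk 4, set 0) → L1-HIT  vc=[2]
10: 0x13 (blk 4, set 0) → L1-HIT  vc=[2]
11: 0xb (blk 2, set 0) → VC-HIT  vc=[4]
12: 0x13 (blk 4, set 0) → VC-HIT  vc=[2]

MISSES = 2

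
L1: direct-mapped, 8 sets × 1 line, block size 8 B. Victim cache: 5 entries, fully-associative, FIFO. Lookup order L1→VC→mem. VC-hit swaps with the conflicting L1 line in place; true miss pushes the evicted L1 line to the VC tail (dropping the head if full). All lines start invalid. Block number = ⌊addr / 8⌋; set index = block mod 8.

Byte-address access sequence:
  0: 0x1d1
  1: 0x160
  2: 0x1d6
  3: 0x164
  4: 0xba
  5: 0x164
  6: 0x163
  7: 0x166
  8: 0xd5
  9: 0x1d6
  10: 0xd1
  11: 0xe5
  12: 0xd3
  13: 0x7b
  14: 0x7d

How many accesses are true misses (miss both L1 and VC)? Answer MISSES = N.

MISSES = 6

0: 0x1d1 (blk 58, set 2) → MISS  vc=[]
1: 0x160 (blk 44, set 4) → MISS  vc=[]
2: 0x1d6 (blk 58, set 2) → L1-HIT  vc=[]
3: 0x164 (blk 44, set 4) → L1-HIT  vc=[]
4: 0xba (blk 23, set 7) → MISS  vc=[]
5: 0x164 (blk 44, set 4) → L1-HIT  vc=[]
6: 0x163 (blk 44, set 4) → L1-HIT  vc=[]
7: 0x166 (blk 44, set 4) → L1-HIT  vc=[]
8: 0xd5 (blk 26, set 2) → MISS  vc=[58]
9: 0x1d6 (blk 58, set 2) → VC-HIT  vc=[26]
10: 0xd1 (blk 26, set 2) → VC-HIT  vc=[58]
11: 0xe5 (blk 28, set 4) → MISS  vc=[58, 44]
12: 0xd3 (blk 26, set 2) → L1-HIT  vc=[58, 44]
13: 0x7b (blk 15, set 7) → MISS  vc=[58, 44, 23]
14: 0x7d (blk 15, set 7) → L1-HIT  vc=[58, 44, 23]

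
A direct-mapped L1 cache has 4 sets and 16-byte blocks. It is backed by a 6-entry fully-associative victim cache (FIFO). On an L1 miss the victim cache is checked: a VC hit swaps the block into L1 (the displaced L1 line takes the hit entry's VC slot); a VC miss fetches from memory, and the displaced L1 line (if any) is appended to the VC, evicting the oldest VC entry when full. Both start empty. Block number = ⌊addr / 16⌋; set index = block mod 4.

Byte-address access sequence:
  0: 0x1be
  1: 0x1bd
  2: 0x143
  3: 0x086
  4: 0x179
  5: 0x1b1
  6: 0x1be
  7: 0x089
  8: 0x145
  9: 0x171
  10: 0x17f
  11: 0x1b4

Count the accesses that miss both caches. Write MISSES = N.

MISSES = 4

0: 0x1be (blk 27, set 3) → MISS  vc=[]
1: 0x1bd (blk 27, set 3) → L1-HIT  vc=[]
2: 0x143 (blk 20, set 0) → MISS  vc=[]
3: 0x86 (blk 8, set 0) → MISS  vc=[20]
4: 0x179 (blk 23, set 3) → MISS  vc=[20, 27]
5: 0x1b1 (blk 27, set 3) → VC-HIT  vc=[20, 23]
6: 0x1be (blk 27, set 3) → L1-HIT  vc=[20, 23]
7: 0x89 (blk 8, set 0) → L1-HIT  vc=[20, 23]
8: 0x145 (blk 20, set 0) → VC-HIT  vc=[8, 23]
9: 0x171 (blk 23, set 3) → VC-HIT  vc=[8, 27]
10: 0x17f (blk 23, set 3) → L1-HIT  vc=[8, 27]
11: 0x1b4 (blk 27, set 3) → VC-HIT  vc=[8, 23]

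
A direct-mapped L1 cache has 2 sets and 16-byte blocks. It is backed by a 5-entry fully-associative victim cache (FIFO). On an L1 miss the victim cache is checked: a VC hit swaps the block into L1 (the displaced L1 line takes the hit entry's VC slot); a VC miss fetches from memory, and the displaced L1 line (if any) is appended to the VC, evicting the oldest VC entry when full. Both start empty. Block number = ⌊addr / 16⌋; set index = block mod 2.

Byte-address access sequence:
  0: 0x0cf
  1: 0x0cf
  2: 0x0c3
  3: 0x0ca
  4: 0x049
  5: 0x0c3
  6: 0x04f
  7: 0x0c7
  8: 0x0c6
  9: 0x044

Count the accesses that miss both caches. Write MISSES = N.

0: 0xcf (blk 12, set 0) → MISS  vc=[]
1: 0xcf (blk 12, set 0) → L1-HIT  vc=[]
2: 0xc3 (blk 12, set 0) → L1-HIT  vc=[]
3: 0xca (blk 12, set 0) → L1-HIT  vc=[]
4: 0x49 (blk 4, set 0) → MISS  vc=[12]
5: 0xc3 (blk 12, set 0) → VC-HIT  vc=[4]
6: 0x4f (blk 4, set 0) → VC-HIT  vc=[12]
7: 0xc7 (blk 12, set 0) → VC-HIT  vc=[4]
8: 0xc6 (blk 12, set 0) → L1-HIT  vc=[4]
9: 0x44 (blk 4, set 0) → VC-HIT  vc=[12]

MISSES = 2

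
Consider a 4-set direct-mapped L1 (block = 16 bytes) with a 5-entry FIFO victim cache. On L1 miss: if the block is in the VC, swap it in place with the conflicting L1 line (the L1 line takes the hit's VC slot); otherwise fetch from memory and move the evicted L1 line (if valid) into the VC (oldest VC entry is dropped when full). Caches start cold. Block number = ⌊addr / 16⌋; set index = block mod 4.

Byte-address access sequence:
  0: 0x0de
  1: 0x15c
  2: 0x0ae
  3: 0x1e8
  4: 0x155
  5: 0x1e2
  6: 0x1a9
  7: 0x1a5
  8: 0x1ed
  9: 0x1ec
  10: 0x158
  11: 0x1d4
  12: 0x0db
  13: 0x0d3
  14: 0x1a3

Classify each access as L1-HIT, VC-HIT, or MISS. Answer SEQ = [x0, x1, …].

SEQ = [MISS, MISS, MISS, MISS, L1-HIT, L1-HIT, MISS, L1-HIT, VC-HIT, L1-HIT, L1-HIT, MISS, VC-HIT, L1-HIT, VC-HIT]

  [0] addr=0xde blk=13 s=1: MISS | VC []
  [1] addr=0x15c blk=21 s=1: MISS | VC [13]
  [2] addr=0xae blk=10 s=2: MISS | VC [13]
  [3] addr=0x1e8 blk=30 s=2: MISS | VC [13, 10]
  [4] addr=0x155 blk=21 s=1: L1-HIT | VC [13, 10]
  [5] addr=0x1e2 blk=30 s=2: L1-HIT | VC [13, 10]
  [6] addr=0x1a9 blk=26 s=2: MISS | VC [13, 10, 30]
  [7] addr=0x1a5 blk=26 s=2: L1-HIT | VC [13, 10, 30]
  [8] addr=0x1ed blk=30 s=2: VC-HIT | VC [13, 10, 26]
  [9] addr=0x1ec blk=30 s=2: L1-HIT | VC [13, 10, 26]
  [10] addr=0x158 blk=21 s=1: L1-HIT | VC [13, 10, 26]
  [11] addr=0x1d4 blk=29 s=1: MISS | VC [13, 10, 26, 21]
  [12] addr=0xdb blk=13 s=1: VC-HIT | VC [29, 10, 26, 21]
  [13] addr=0xd3 blk=13 s=1: L1-HIT | VC [29, 10, 26, 21]
  [14] addr=0x1a3 blk=26 s=2: VC-HIT | VC [29, 10, 30, 21]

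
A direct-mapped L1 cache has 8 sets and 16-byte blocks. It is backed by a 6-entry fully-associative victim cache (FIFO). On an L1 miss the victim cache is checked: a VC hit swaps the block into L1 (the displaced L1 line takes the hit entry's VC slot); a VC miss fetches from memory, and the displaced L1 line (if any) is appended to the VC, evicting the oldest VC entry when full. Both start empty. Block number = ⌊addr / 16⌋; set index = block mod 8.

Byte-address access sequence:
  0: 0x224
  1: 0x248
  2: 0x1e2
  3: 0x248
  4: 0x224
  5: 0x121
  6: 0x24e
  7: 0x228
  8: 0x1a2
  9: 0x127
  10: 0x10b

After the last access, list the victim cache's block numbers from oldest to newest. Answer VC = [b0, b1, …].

  [0] addr=0x224 blk=34 s=2: MISS | VC []
  [1] addr=0x248 blk=36 s=4: MISS | VC []
  [2] addr=0x1e2 blk=30 s=6: MISS | VC []
  [3] addr=0x248 blk=36 s=4: L1-HIT | VC []
  [4] addr=0x224 blk=34 s=2: L1-HIT | VC []
  [5] addr=0x121 blk=18 s=2: MISS | VC [34]
  [6] addr=0x24e blk=36 s=4: L1-HIT | VC [34]
  [7] addr=0x228 blk=34 s=2: VC-HIT | VC [18]
  [8] addr=0x1a2 blk=26 s=2: MISS | VC [18, 34]
  [9] addr=0x127 blk=18 s=2: VC-HIT | VC [26, 34]
  [10] addr=0x10b blk=16 s=0: MISS | VC [26, 34]

VC = [26, 34]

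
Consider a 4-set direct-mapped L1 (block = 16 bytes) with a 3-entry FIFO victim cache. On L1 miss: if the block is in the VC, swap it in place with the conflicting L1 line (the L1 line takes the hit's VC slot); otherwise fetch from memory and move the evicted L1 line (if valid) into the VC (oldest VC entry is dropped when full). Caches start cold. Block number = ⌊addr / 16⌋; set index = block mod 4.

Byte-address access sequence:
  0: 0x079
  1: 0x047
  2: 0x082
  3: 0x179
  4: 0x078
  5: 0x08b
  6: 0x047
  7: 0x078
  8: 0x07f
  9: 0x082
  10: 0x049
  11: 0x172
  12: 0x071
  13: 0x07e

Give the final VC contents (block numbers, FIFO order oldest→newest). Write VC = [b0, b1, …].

VC = [8, 23]

  [0] addr=0x79 blk=7 s=3: MISS | VC []
  [1] addr=0x47 blk=4 s=0: MISS | VC []
  [2] addr=0x82 blk=8 s=0: MISS | VC [4]
  [3] addr=0x179 blk=23 s=3: MISS | VC [4, 7]
  [4] addr=0x78 blk=7 s=3: VC-HIT | VC [4, 23]
  [5] addr=0x8b blk=8 s=0: L1-HIT | VC [4, 23]
  [6] addr=0x47 blk=4 s=0: VC-HIT | VC [8, 23]
  [7] addr=0x78 blk=7 s=3: L1-HIT | VC [8, 23]
  [8] addr=0x7f blk=7 s=3: L1-HIT | VC [8, 23]
  [9] addr=0x82 blk=8 s=0: VC-HIT | VC [4, 23]
  [10] addr=0x49 blk=4 s=0: VC-HIT | VC [8, 23]
  [11] addr=0x172 blk=23 s=3: VC-HIT | VC [8, 7]
  [12] addr=0x71 blk=7 s=3: VC-HIT | VC [8, 23]
  [13] addr=0x7e blk=7 s=3: L1-HIT | VC [8, 23]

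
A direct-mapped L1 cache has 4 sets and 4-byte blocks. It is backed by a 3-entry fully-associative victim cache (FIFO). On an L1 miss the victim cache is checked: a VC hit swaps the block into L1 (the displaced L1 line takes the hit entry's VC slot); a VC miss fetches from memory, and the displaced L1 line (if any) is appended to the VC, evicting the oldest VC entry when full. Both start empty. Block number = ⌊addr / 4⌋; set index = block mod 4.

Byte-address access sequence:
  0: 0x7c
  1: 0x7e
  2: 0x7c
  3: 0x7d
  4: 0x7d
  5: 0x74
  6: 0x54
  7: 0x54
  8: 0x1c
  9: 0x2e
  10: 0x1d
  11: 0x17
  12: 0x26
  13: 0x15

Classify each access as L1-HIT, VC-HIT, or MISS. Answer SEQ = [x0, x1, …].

0: 0x7c (blk 31, set 3) → MISS  vc=[]
1: 0x7e (blk 31, set 3) → L1-HIT  vc=[]
2: 0x7c (blk 31, set 3) → L1-HIT  vc=[]
3: 0x7d (blk 31, set 3) → L1-HIT  vc=[]
4: 0x7d (blk 31, set 3) → L1-HIT  vc=[]
5: 0x74 (blk 29, set 1) → MISS  vc=[]
6: 0x54 (blk 21, set 1) → MISS  vc=[29]
7: 0x54 (blk 21, set 1) → L1-HIT  vc=[29]
8: 0x1c (blk 7, set 3) → MISS  vc=[29, 31]
9: 0x2e (blk 11, set 3) → MISS  vc=[29, 31, 7]
10: 0x1d (blk 7, set 3) → VC-HIT  vc=[29, 31, 11]
11: 0x17 (blk 5, set 1) → MISS  vc=[31, 11, 21]
12: 0x26 (blk 9, set 1) → MISS  vc=[11, 21, 5]
13: 0x15 (blk 5, set 1) → VC-HIT  vc=[11, 21, 9]

SEQ = [MISS, L1-HIT, L1-HIT, L1-HIT, L1-HIT, MISS, MISS, L1-HIT, MISS, MISS, VC-HIT, MISS, MISS, VC-HIT]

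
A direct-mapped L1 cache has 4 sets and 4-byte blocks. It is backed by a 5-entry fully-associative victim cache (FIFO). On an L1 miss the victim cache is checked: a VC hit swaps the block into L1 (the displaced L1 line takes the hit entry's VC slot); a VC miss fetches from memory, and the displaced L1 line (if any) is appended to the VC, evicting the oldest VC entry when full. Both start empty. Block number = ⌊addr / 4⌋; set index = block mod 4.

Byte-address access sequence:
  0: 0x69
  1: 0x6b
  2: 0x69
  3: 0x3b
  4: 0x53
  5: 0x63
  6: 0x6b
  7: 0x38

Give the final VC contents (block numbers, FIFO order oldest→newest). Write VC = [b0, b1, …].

0: 0x69 (blk 26, set 2) → MISS  vc=[]
1: 0x6b (blk 26, set 2) → L1-HIT  vc=[]
2: 0x69 (blk 26, set 2) → L1-HIT  vc=[]
3: 0x3b (blk 14, set 2) → MISS  vc=[26]
4: 0x53 (blk 20, set 0) → MISS  vc=[26]
5: 0x63 (blk 24, set 0) → MISS  vc=[26, 20]
6: 0x6b (blk 26, set 2) → VC-HIT  vc=[14, 20]
7: 0x38 (blk 14, set 2) → VC-HIT  vc=[26, 20]

VC = [26, 20]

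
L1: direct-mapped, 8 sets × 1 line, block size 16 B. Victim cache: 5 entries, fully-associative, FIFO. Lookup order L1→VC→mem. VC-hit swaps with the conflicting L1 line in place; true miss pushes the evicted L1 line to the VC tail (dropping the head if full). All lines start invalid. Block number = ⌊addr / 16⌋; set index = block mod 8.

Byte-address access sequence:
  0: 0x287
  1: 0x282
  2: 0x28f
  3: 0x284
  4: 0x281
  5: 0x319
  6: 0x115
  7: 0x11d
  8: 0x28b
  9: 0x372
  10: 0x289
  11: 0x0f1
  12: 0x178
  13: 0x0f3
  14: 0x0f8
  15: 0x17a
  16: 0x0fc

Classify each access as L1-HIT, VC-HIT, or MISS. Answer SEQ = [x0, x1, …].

SEQ = [MISS, L1-HIT, L1-HIT, L1-HIT, L1-HIT, MISS, MISS, L1-HIT, L1-HIT, MISS, L1-HIT, MISS, MISS, VC-HIT, L1-HIT, VC-HIT, VC-HIT]

0: 0x287 (blk 40, set 0) → MISS  vc=[]
1: 0x282 (blk 40, set 0) → L1-HIT  vc=[]
2: 0x28f (blk 40, set 0) → L1-HIT  vc=[]
3: 0x284 (blk 40, set 0) → L1-HIT  vc=[]
4: 0x281 (blk 40, set 0) → L1-HIT  vc=[]
5: 0x319 (blk 49, set 1) → MISS  vc=[]
6: 0x115 (blk 17, set 1) → MISS  vc=[49]
7: 0x11d (blk 17, set 1) → L1-HIT  vc=[49]
8: 0x28b (blk 40, set 0) → L1-HIT  vc=[49]
9: 0x372 (blk 55, set 7) → MISS  vc=[49]
10: 0x289 (blk 40, set 0) → L1-HIT  vc=[49]
11: 0xf1 (blk 15, set 7) → MISS  vc=[49, 55]
12: 0x178 (blk 23, set 7) → MISS  vc=[49, 55, 15]
13: 0xf3 (blk 15, set 7) → VC-HIT  vc=[49, 55, 23]
14: 0xf8 (blk 15, set 7) → L1-HIT  vc=[49, 55, 23]
15: 0x17a (blk 23, set 7) → VC-HIT  vc=[49, 55, 15]
16: 0xfc (blk 15, set 7) → VC-HIT  vc=[49, 55, 23]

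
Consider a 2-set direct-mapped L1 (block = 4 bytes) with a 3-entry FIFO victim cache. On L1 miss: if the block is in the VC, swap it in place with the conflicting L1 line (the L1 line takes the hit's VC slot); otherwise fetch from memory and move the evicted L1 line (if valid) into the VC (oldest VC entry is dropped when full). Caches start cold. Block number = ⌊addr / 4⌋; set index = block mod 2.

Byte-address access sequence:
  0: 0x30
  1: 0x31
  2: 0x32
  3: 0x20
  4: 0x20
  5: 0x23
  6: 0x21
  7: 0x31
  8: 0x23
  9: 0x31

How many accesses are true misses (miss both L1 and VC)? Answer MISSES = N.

0: 0x30 (blk 12, set 0) → MISS  vc=[]
1: 0x31 (blk 12, set 0) → L1-HIT  vc=[]
2: 0x32 (blk 12, set 0) → L1-HIT  vc=[]
3: 0x20 (blk 8, set 0) → MISS  vc=[12]
4: 0x20 (blk 8, set 0) → L1-HIT  vc=[12]
5: 0x23 (blk 8, set 0) → L1-HIT  vc=[12]
6: 0x21 (blk 8, set 0) → L1-HIT  vc=[12]
7: 0x31 (blk 12, set 0) → VC-HIT  vc=[8]
8: 0x23 (blk 8, set 0) → VC-HIT  vc=[12]
9: 0x31 (blk 12, set 0) → VC-HIT  vc=[8]

MISSES = 2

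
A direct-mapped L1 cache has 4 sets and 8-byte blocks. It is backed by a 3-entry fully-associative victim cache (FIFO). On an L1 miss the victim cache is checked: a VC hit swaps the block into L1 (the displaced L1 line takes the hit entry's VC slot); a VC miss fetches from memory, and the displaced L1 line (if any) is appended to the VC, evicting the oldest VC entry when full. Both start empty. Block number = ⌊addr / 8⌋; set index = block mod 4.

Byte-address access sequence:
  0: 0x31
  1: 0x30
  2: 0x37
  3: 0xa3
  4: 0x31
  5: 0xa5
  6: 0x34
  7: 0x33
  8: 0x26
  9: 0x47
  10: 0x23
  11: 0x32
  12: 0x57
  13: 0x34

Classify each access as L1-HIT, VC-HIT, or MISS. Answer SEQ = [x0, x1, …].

SEQ = [MISS, L1-HIT, L1-HIT, MISS, L1-HIT, L1-HIT, L1-HIT, L1-HIT, MISS, MISS, VC-HIT, L1-HIT, MISS, VC-HIT]

  [0] addr=0x31 blk=6 s=2: MISS | VC []
  [1] addr=0x30 blk=6 s=2: L1-HIT | VC []
  [2] addr=0x37 blk=6 s=2: L1-HIT | VC []
  [3] addr=0xa3 blk=20 s=0: MISS | VC []
  [4] addr=0x31 blk=6 s=2: L1-HIT | VC []
  [5] addr=0xa5 blk=20 s=0: L1-HIT | VC []
  [6] addr=0x34 blk=6 s=2: L1-HIT | VC []
  [7] addr=0x33 blk=6 s=2: L1-HIT | VC []
  [8] addr=0x26 blk=4 s=0: MISS | VC [20]
  [9] addr=0x47 blk=8 s=0: MISS | VC [20, 4]
  [10] addr=0x23 blk=4 s=0: VC-HIT | VC [20, 8]
  [11] addr=0x32 blk=6 s=2: L1-HIT | VC [20, 8]
  [12] addr=0x57 blk=10 s=2: MISS | VC [20, 8, 6]
  [13] addr=0x34 blk=6 s=2: VC-HIT | VC [20, 8, 10]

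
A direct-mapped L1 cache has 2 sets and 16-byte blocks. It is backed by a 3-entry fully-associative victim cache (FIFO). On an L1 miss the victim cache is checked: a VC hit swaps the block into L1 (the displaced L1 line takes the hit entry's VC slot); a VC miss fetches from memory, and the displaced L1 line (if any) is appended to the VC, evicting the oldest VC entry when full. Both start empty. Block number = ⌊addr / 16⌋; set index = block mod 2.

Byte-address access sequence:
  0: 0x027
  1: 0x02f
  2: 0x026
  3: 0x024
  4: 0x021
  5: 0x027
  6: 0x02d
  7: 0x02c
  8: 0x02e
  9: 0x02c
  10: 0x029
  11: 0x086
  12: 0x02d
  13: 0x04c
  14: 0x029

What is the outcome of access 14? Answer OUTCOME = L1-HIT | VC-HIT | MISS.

  [0] addr=0x27 blk=2 s=0: MISS | VC []
  [1] addr=0x2f blk=2 s=0: L1-HIT | VC []
  [2] addr=0x26 blk=2 s=0: L1-HIT | VC []
  [3] addr=0x24 blk=2 s=0: L1-HIT | VC []
  [4] addr=0x21 blk=2 s=0: L1-HIT | VC []
  [5] addr=0x27 blk=2 s=0: L1-HIT | VC []
  [6] addr=0x2d blk=2 s=0: L1-HIT | VC []
  [7] addr=0x2c blk=2 s=0: L1-HIT | VC []
  [8] addr=0x2e blk=2 s=0: L1-HIT | VC []
  [9] addr=0x2c blk=2 s=0: L1-HIT | VC []
  [10] addr=0x29 blk=2 s=0: L1-HIT | VC []
  [11] addr=0x86 blk=8 s=0: MISS | VC [2]
  [12] addr=0x2d blk=2 s=0: VC-HIT | VC [8]
  [13] addr=0x4c blk=4 s=0: MISS | VC [8, 2]
  [14] addr=0x29 blk=2 s=0: VC-HIT | VC [8, 4]

OUTCOME = VC-HIT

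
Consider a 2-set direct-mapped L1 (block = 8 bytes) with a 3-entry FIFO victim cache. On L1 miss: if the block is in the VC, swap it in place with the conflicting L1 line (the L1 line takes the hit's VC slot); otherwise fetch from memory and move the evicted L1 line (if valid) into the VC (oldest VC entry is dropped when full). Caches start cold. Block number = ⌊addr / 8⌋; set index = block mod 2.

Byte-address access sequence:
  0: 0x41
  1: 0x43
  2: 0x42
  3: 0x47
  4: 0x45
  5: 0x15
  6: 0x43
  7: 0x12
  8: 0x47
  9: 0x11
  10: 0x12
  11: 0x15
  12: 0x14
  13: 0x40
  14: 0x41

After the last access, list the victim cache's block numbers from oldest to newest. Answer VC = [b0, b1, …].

  [0] addr=0x41 blk=8 s=0: MISS | VC []
  [1] addr=0x43 blk=8 s=0: L1-HIT | VC []
  [2] addr=0x42 blk=8 s=0: L1-HIT | VC []
  [3] addr=0x47 blk=8 s=0: L1-HIT | VC []
  [4] addr=0x45 blk=8 s=0: L1-HIT | VC []
  [5] addr=0x15 blk=2 s=0: MISS | VC [8]
  [6] addr=0x43 blk=8 s=0: VC-HIT | VC [2]
  [7] addr=0x12 blk=2 s=0: VC-HIT | VC [8]
  [8] addr=0x47 blk=8 s=0: VC-HIT | VC [2]
  [9] addr=0x11 blk=2 s=0: VC-HIT | VC [8]
  [10] addr=0x12 blk=2 s=0: L1-HIT | VC [8]
  [11] addr=0x15 blk=2 s=0: L1-HIT | VC [8]
  [12] addr=0x14 blk=2 s=0: L1-HIT | VC [8]
  [13] addr=0x40 blk=8 s=0: VC-HIT | VC [2]
  [14] addr=0x41 blk=8 s=0: L1-HIT | VC [2]

VC = [2]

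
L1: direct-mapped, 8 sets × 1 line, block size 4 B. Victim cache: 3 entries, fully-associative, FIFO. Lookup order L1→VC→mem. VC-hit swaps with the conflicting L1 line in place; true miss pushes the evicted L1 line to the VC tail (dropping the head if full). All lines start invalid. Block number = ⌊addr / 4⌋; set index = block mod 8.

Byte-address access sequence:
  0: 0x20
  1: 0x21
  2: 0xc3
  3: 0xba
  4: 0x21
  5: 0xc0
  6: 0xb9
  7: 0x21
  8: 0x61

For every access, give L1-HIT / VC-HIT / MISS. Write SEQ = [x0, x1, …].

SEQ = [MISS, L1-HIT, MISS, MISS, VC-HIT, VC-HIT, L1-HIT, VC-HIT, MISS]

0: 0x20 (blk 8, set 0) → MISS  vc=[]
1: 0x21 (blk 8, set 0) → L1-HIT  vc=[]
2: 0xc3 (blk 48, set 0) → MISS  vc=[8]
3: 0xba (blk 46, set 6) → MISS  vc=[8]
4: 0x21 (blk 8, set 0) → VC-HIT  vc=[48]
5: 0xc0 (blk 48, set 0) → VC-HIT  vc=[8]
6: 0xb9 (blk 46, set 6) → L1-HIT  vc=[8]
7: 0x21 (blk 8, set 0) → VC-HIT  vc=[48]
8: 0x61 (blk 24, set 0) → MISS  vc=[48, 8]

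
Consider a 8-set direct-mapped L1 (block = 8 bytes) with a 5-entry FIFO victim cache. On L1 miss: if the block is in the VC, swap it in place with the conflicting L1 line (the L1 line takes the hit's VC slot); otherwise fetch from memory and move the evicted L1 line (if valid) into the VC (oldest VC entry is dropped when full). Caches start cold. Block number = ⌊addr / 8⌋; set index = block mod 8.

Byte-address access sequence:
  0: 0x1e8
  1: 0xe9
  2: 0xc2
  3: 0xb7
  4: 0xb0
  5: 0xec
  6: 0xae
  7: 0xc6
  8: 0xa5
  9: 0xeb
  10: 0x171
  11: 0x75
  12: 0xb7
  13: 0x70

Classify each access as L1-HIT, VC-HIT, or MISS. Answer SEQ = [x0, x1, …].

SEQ = [MISS, MISS, MISS, MISS, L1-HIT, L1-HIT, MISS, L1-HIT, MISS, VC-HIT, MISS, MISS, VC-HIT, VC-HIT]

  [0] addr=0x1e8 blk=61 s=5: MISS | VC []
  [1] addr=0xe9 blk=29 s=5: MISS | VC [61]
  [2] addr=0xc2 blk=24 s=0: MISS | VC [61]
  [3] addr=0xb7 blk=22 s=6: MISS | VC [61]
  [4] addr=0xb0 blk=22 s=6: L1-HIT | VC [61]
  [5] addr=0xec blk=29 s=5: L1-HIT | VC [61]
  [6] addr=0xae blk=21 s=5: MISS | VC [61, 29]
  [7] addr=0xc6 blk=24 s=0: L1-HIT | VC [61, 29]
  [8] addr=0xa5 blk=20 s=4: MISS | VC [61, 29]
  [9] addr=0xeb blk=29 s=5: VC-HIT | VC [61, 21]
  [10] addr=0x171 blk=46 s=6: MISS | VC [61, 21, 22]
  [11] addr=0x75 blk=14 s=6: MISS | VC [61, 21, 22, 46]
  [12] addr=0xb7 blk=22 s=6: VC-HIT | VC [61, 21, 14, 46]
  [13] addr=0x70 blk=14 s=6: VC-HIT | VC [61, 21, 22, 46]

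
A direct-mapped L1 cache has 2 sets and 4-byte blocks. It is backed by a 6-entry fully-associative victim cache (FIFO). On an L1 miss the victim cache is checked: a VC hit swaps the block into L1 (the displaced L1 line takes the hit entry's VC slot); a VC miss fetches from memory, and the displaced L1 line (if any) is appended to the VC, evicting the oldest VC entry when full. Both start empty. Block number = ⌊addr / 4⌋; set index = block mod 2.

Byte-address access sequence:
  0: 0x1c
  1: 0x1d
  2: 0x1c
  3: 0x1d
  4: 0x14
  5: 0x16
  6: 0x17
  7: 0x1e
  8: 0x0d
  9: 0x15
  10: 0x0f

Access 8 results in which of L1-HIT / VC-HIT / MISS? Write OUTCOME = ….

  [0] addr=0x1c blk=7 s=1: MISS | VC []
  [1] addr=0x1d blk=7 s=1: L1-HIT | VC []
  [2] addr=0x1c blk=7 s=1: L1-HIT | VC []
  [3] addr=0x1d blk=7 s=1: L1-HIT | VC []
  [4] addr=0x14 blk=5 s=1: MISS | VC [7]
  [5] addr=0x16 blk=5 s=1: L1-HIT | VC [7]
  [6] addr=0x17 blk=5 s=1: L1-HIT | VC [7]
  [7] addr=0x1e blk=7 s=1: VC-HIT | VC [5]
  [8] addr=0xd blk=3 s=1: MISS | VC [5, 7]
  [9] addr=0x15 blk=5 s=1: VC-HIT | VC [3, 7]
  [10] addr=0xf blk=3 s=1: VC-HIT | VC [5, 7]

OUTCOME = MISS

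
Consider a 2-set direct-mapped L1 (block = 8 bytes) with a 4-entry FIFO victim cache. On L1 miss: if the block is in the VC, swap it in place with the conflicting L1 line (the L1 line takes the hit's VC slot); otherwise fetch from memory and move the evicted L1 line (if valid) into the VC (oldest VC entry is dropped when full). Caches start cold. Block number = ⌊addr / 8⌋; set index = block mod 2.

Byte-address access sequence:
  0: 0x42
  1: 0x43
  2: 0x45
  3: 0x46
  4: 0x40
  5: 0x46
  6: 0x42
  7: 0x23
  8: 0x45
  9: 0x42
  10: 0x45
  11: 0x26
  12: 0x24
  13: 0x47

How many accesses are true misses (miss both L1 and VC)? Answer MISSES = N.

0: 0x42 (blk 8, set 0) → MISS  vc=[]
1: 0x43 (blk 8, set 0) → L1-HIT  vc=[]
2: 0x45 (blk 8, set 0) → L1-HIT  vc=[]
3: 0x46 (blk 8, set 0) → L1-HIT  vc=[]
4: 0x40 (blk 8, set 0) → L1-HIT  vc=[]
5: 0x46 (blk 8, set 0) → L1-HIT  vc=[]
6: 0x42 (blk 8, set 0) → L1-HIT  vc=[]
7: 0x23 (blk 4, set 0) → MISS  vc=[8]
8: 0x45 (blk 8, set 0) → VC-HIT  vc=[4]
9: 0x42 (blk 8, set 0) → L1-HIT  vc=[4]
10: 0x45 (blk 8, set 0) → L1-HIT  vc=[4]
11: 0x26 (blk 4, set 0) → VC-HIT  vc=[8]
12: 0x24 (blk 4, set 0) → L1-HIT  vc=[8]
13: 0x47 (blk 8, set 0) → VC-HIT  vc=[4]

MISSES = 2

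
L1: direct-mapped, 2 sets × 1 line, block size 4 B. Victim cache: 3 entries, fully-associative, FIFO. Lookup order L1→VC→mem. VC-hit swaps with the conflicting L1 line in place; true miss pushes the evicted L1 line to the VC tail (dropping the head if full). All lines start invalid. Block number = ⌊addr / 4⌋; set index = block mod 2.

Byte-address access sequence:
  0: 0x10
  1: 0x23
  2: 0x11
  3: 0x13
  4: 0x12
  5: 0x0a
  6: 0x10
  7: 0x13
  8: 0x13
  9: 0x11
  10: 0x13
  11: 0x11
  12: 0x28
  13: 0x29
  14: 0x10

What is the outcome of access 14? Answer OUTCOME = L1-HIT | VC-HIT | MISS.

OUTCOME = VC-HIT

  [0] addr=0x10 blk=4 s=0: MISS | VC []
  [1] addr=0x23 blk=8 s=0: MISS | VC [4]
  [2] addr=0x11 blk=4 s=0: VC-HIT | VC [8]
  [3] addr=0x13 blk=4 s=0: L1-HIT | VC [8]
  [4] addr=0x12 blk=4 s=0: L1-HIT | VC [8]
  [5] addr=0xa blk=2 s=0: MISS | VC [8, 4]
  [6] addr=0x10 blk=4 s=0: VC-HIT | VC [8, 2]
  [7] addr=0x13 blk=4 s=0: L1-HIT | VC [8, 2]
  [8] addr=0x13 blk=4 s=0: L1-HIT | VC [8, 2]
  [9] addr=0x11 blk=4 s=0: L1-HIT | VC [8, 2]
  [10] addr=0x13 blk=4 s=0: L1-HIT | VC [8, 2]
  [11] addr=0x11 blk=4 s=0: L1-HIT | VC [8, 2]
  [12] addr=0x28 blk=10 s=0: MISS | VC [8, 2, 4]
  [13] addr=0x29 blk=10 s=0: L1-HIT | VC [8, 2, 4]
  [14] addr=0x10 blk=4 s=0: VC-HIT | VC [8, 2, 10]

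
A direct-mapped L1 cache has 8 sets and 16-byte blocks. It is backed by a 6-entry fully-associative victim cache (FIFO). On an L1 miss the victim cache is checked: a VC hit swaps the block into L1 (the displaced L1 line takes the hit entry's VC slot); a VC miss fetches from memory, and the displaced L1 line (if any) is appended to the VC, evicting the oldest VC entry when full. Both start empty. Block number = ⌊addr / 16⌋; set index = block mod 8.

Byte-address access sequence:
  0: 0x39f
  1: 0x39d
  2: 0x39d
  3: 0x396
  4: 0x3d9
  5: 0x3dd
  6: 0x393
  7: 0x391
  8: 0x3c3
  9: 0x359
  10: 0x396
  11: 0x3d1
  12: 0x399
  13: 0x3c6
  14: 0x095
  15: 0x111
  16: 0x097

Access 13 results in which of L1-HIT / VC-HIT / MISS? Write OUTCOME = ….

#0 0x39f→b57/s1 MISS; vc=[]
#1 0x39d→b57/s1 L1-HIT; vc=[]
#2 0x39d→b57/s1 L1-HIT; vc=[]
#3 0x396→b57/s1 L1-HIT; vc=[]
#4 0x3d9→b61/s5 MISS; vc=[]
#5 0x3dd→b61/s5 L1-HIT; vc=[]
#6 0x393→b57/s1 L1-HIT; vc=[]
#7 0x391→b57/s1 L1-HIT; vc=[]
#8 0x3c3→b60/s4 MISS; vc=[]
#9 0x359→b53/s5 MISS; vc=[61]
#10 0x396→b57/s1 L1-HIT; vc=[61]
#11 0x3d1→b61/s5 VC-HIT; vc=[53]
#12 0x399→b57/s1 L1-HIT; vc=[53]
#13 0x3c6→b60/s4 L1-HIT; vc=[53]
#14 0x95→b9/s1 MISS; vc=[53,57]
#15 0x111→b17/s1 MISS; vc=[53,57,9]
#16 0x97→b9/s1 VC-HIT; vc=[53,57,17]

OUTCOME = L1-HIT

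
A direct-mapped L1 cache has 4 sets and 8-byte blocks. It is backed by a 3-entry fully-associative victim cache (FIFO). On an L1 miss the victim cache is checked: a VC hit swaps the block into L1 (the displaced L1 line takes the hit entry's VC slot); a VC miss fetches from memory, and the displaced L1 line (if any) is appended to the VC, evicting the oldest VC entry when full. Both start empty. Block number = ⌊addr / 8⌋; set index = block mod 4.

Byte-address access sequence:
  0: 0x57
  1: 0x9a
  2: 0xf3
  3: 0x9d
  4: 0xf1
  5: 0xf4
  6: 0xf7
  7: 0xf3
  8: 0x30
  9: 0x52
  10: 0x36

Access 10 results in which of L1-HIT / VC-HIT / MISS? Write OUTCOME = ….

OUTCOME = VC-HIT

#0 0x57→b10/s2 MISS; vc=[]
#1 0x9a→b19/s3 MISS; vc=[]
#2 0xf3→b30/s2 MISS; vc=[10]
#3 0x9d→b19/s3 L1-HIT; vc=[10]
#4 0xf1→b30/s2 L1-HIT; vc=[10]
#5 0xf4→b30/s2 L1-HIT; vc=[10]
#6 0xf7→b30/s2 L1-HIT; vc=[10]
#7 0xf3→b30/s2 L1-HIT; vc=[10]
#8 0x30→b6/s2 MISS; vc=[10,30]
#9 0x52→b10/s2 VC-HIT; vc=[6,30]
#10 0x36→b6/s2 VC-HIT; vc=[10,30]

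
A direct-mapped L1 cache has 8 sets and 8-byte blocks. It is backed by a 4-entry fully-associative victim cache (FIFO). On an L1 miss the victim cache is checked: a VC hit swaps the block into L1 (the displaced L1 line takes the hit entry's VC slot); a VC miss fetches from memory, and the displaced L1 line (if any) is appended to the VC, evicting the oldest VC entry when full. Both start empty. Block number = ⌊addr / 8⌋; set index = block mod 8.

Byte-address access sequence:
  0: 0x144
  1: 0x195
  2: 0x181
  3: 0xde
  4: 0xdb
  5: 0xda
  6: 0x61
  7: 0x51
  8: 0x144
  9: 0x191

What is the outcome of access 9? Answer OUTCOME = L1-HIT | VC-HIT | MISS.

  [0] addr=0x144 blk=40 s=0: MISS | VC []
  [1] addr=0x195 blk=50 s=2: MISS | VC []
  [2] addr=0x181 blk=48 s=0: MISS | VC [40]
  [3] addr=0xde blk=27 s=3: MISS | VC [40]
  [4] addr=0xdb blk=27 s=3: L1-HIT | VC [40]
  [5] addr=0xda blk=27 s=3: L1-HIT | VC [40]
  [6] addr=0x61 blk=12 s=4: MISS | VC [40]
  [7] addr=0x51 blk=10 s=2: MISS | VC [40, 50]
  [8] addr=0x144 blk=40 s=0: VC-HIT | VC [48, 50]
  [9] addr=0x191 blk=50 s=2: VC-HIT | VC [48, 10]

OUTCOME = VC-HIT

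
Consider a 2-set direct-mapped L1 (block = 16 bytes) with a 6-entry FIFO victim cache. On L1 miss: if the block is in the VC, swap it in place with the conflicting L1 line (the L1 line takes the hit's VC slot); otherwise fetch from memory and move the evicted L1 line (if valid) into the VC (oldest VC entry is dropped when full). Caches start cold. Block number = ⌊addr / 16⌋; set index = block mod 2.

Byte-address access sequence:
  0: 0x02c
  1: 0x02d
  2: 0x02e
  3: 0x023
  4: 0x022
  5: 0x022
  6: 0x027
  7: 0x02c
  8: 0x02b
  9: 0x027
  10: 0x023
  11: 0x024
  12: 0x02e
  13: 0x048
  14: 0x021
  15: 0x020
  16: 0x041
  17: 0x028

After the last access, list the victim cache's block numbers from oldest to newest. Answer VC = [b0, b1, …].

  [0] addr=0x2c blk=2 s=0: MISS | VC []
  [1] addr=0x2d blk=2 s=0: L1-HIT | VC []
  [2] addr=0x2e blk=2 s=0: L1-HIT | VC []
  [3] addr=0x23 blk=2 s=0: L1-HIT | VC []
  [4] addr=0x22 blk=2 s=0: L1-HIT | VC []
  [5] addr=0x22 blk=2 s=0: L1-HIT | VC []
  [6] addr=0x27 blk=2 s=0: L1-HIT | VC []
  [7] addr=0x2c blk=2 s=0: L1-HIT | VC []
  [8] addr=0x2b blk=2 s=0: L1-HIT | VC []
  [9] addr=0x27 blk=2 s=0: L1-HIT | VC []
  [10] addr=0x23 blk=2 s=0: L1-HIT | VC []
  [11] addr=0x24 blk=2 s=0: L1-HIT | VC []
  [12] addr=0x2e blk=2 s=0: L1-HIT | VC []
  [13] addr=0x48 blk=4 s=0: MISS | VC [2]
  [14] addr=0x21 blk=2 s=0: VC-HIT | VC [4]
  [15] addr=0x20 blk=2 s=0: L1-HIT | VC [4]
  [16] addr=0x41 blk=4 s=0: VC-HIT | VC [2]
  [17] addr=0x28 blk=2 s=0: VC-HIT | VC [4]

VC = [4]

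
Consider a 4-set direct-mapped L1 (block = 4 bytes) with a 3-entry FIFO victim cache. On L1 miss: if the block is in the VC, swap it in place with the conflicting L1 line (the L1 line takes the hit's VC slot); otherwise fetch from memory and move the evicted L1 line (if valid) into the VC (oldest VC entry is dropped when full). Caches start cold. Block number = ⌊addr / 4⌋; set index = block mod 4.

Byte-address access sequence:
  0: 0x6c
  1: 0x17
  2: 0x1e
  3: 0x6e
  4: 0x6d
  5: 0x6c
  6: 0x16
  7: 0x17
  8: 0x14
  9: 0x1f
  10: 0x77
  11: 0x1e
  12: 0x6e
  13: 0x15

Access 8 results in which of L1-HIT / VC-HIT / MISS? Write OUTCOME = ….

OUTCOME = L1-HIT

0: 0x6c (blk 27, set 3) → MISS  vc=[]
1: 0x17 (blk 5, set 1) → MISS  vc=[]
2: 0x1e (blk 7, set 3) → MISS  vc=[27]
3: 0x6e (blk 27, set 3) → VC-HIT  vc=[7]
4: 0x6d (blk 27, set 3) → L1-HIT  vc=[7]
5: 0x6c (blk 27, set 3) → L1-HIT  vc=[7]
6: 0x16 (blk 5, set 1) → L1-HIT  vc=[7]
7: 0x17 (blk 5, set 1) → L1-HIT  vc=[7]
8: 0x14 (blk 5, set 1) → L1-HIT  vc=[7]
9: 0x1f (blk 7, set 3) → VC-HIT  vc=[27]
10: 0x77 (blk 29, set 1) → MISS  vc=[27, 5]
11: 0x1e (blk 7, set 3) → L1-HIT  vc=[27, 5]
12: 0x6e (blk 27, set 3) → VC-HIT  vc=[7, 5]
13: 0x15 (blk 5, set 1) → VC-HIT  vc=[7, 29]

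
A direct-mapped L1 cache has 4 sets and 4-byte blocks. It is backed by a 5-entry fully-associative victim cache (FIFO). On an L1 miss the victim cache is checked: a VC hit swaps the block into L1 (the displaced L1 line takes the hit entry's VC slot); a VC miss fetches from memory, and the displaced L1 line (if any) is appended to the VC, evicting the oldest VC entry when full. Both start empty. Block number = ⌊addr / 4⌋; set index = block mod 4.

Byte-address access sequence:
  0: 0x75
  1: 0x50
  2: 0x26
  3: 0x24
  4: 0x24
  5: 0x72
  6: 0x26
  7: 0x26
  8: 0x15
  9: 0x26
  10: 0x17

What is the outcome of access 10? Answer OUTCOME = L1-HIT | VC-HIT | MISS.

OUTCOME = VC-HIT

0: 0x75 (blk 29, set 1) → MISS  vc=[]
1: 0x50 (blk 20, set 0) → MISS  vc=[]
2: 0x26 (blk 9, set 1) → MISS  vc=[29]
3: 0x24 (blk 9, set 1) → L1-HIT  vc=[29]
4: 0x24 (blk 9, set 1) → L1-HIT  vc=[29]
5: 0x72 (blk 28, set 0) → MISS  vc=[29, 20]
6: 0x26 (blk 9, set 1) → L1-HIT  vc=[29, 20]
7: 0x26 (blk 9, set 1) → L1-HIT  vc=[29, 20]
8: 0x15 (blk 5, set 1) → MISS  vc=[29, 20, 9]
9: 0x26 (blk 9, set 1) → VC-HIT  vc=[29, 20, 5]
10: 0x17 (blk 5, set 1) → VC-HIT  vc=[29, 20, 9]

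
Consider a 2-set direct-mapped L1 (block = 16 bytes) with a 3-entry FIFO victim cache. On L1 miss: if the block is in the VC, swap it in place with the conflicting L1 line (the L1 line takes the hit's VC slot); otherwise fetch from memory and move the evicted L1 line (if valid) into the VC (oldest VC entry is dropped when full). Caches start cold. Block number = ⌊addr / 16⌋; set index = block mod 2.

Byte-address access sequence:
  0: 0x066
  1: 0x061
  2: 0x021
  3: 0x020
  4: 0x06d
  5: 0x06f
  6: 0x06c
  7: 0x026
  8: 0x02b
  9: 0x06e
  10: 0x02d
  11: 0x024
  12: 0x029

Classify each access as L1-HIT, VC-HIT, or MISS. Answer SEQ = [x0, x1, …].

  [0] addr=0x66 blk=6 s=0: MISS | VC []
  [1] addr=0x61 blk=6 s=0: L1-HIT | VC []
  [2] addr=0x21 blk=2 s=0: MISS | VC [6]
  [3] addr=0x20 blk=2 s=0: L1-HIT | VC [6]
  [4] addr=0x6d blk=6 s=0: VC-HIT | VC [2]
  [5] addr=0x6f blk=6 s=0: L1-HIT | VC [2]
  [6] addr=0x6c blk=6 s=0: L1-HIT | VC [2]
  [7] addr=0x26 blk=2 s=0: VC-HIT | VC [6]
  [8] addr=0x2b blk=2 s=0: L1-HIT | VC [6]
  [9] addr=0x6e blk=6 s=0: VC-HIT | VC [2]
  [10] addr=0x2d blk=2 s=0: VC-HIT | VC [6]
  [11] addr=0x24 blk=2 s=0: L1-HIT | VC [6]
  [12] addr=0x29 blk=2 s=0: L1-HIT | VC [6]

SEQ = [MISS, L1-HIT, MISS, L1-HIT, VC-HIT, L1-HIT, L1-HIT, VC-HIT, L1-HIT, VC-HIT, VC-HIT, L1-HIT, L1-HIT]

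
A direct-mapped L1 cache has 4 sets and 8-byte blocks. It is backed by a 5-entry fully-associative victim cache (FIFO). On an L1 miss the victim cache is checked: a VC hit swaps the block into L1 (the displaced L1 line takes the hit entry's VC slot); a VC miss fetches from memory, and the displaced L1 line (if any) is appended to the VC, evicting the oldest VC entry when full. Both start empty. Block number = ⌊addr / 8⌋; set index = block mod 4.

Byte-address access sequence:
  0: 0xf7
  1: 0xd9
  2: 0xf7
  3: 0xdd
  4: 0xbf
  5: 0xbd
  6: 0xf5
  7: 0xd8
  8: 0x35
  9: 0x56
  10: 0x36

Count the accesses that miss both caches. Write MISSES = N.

  [0] addr=0xf7 blk=30 s=2: MISS | VC []
  [1] addr=0xd9 blk=27 s=3: MISS | VC []
  [2] addr=0xf7 blk=30 s=2: L1-HIT | VC []
  [3] addr=0xdd blk=27 s=3: L1-HIT | VC []
  [4] addr=0xbf blk=23 s=3: MISS | VC [27]
  [5] addr=0xbd blk=23 s=3: L1-HIT | VC [27]
  [6] addr=0xf5 blk=30 s=2: L1-HIT | VC [27]
  [7] addr=0xd8 blk=27 s=3: VC-HIT | VC [23]
  [8] addr=0x35 blk=6 s=2: MISS | VC [23, 30]
  [9] addr=0x56 blk=10 s=2: MISS | VC [23, 30, 6]
  [10] addr=0x36 blk=6 s=2: VC-HIT | VC [23, 30, 10]

MISSES = 5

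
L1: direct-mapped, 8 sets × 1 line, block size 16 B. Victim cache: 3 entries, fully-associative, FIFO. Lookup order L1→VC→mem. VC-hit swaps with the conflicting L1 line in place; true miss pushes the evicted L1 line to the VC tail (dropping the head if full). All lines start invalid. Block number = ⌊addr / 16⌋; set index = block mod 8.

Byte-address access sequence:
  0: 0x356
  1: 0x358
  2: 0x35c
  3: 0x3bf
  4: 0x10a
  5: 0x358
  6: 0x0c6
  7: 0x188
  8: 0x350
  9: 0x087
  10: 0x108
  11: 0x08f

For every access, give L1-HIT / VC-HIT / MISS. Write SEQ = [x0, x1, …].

SEQ = [MISS, L1-HIT, L1-HIT, MISS, MISS, L1-HIT, MISS, MISS, L1-HIT, MISS, VC-HIT, VC-HIT]

0: 0x356 (blk 53, set 5) → MISS  vc=[]
1: 0x358 (blk 53, set 5) → L1-HIT  vc=[]
2: 0x35c (blk 53, set 5) → L1-HIT  vc=[]
3: 0x3bf (blk 59, set 3) → MISS  vc=[]
4: 0x10a (blk 16, set 0) → MISS  vc=[]
5: 0x358 (blk 53, set 5) → L1-HIT  vc=[]
6: 0xc6 (blk 12, set 4) → MISS  vc=[]
7: 0x188 (blk 24, set 0) → MISS  vc=[16]
8: 0x350 (blk 53, set 5) → L1-HIT  vc=[16]
9: 0x87 (blk 8, set 0) → MISS  vc=[16, 24]
10: 0x108 (blk 16, set 0) → VC-HIT  vc=[8, 24]
11: 0x8f (blk 8, set 0) → VC-HIT  vc=[16, 24]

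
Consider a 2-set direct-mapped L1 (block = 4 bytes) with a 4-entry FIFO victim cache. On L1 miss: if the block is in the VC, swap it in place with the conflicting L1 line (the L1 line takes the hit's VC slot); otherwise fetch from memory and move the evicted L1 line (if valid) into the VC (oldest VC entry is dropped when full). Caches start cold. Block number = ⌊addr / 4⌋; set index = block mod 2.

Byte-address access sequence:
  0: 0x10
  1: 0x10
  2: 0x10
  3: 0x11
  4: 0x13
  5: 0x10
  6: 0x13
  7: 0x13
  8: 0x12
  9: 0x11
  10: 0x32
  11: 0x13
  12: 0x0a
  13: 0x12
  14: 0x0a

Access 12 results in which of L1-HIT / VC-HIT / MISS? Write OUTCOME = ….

0: 0x10 (blk 4, set 0) → MISS  vc=[]
1: 0x10 (blk 4, set 0) → L1-HIT  vc=[]
2: 0x10 (blk 4, set 0) → L1-HIT  vc=[]
3: 0x11 (blk 4, set 0) → L1-HIT  vc=[]
4: 0x13 (blk 4, set 0) → L1-HIT  vc=[]
5: 0x10 (blk 4, set 0) → L1-HIT  vc=[]
6: 0x13 (blk 4, set 0) → L1-HIT  vc=[]
7: 0x13 (blk 4, set 0) → L1-HIT  vc=[]
8: 0x12 (blk 4, set 0) → L1-HIT  vc=[]
9: 0x11 (blk 4, set 0) → L1-HIT  vc=[]
10: 0x32 (blk 12, set 0) → MISS  vc=[4]
11: 0x13 (blk 4, set 0) → VC-HIT  vc=[12]
12: 0xa (blk 2, set 0) → MISS  vc=[12, 4]
13: 0x12 (blk 4, set 0) → VC-HIT  vc=[12, 2]
14: 0xa (blk 2, set 0) → VC-HIT  vc=[12, 4]

OUTCOME = MISS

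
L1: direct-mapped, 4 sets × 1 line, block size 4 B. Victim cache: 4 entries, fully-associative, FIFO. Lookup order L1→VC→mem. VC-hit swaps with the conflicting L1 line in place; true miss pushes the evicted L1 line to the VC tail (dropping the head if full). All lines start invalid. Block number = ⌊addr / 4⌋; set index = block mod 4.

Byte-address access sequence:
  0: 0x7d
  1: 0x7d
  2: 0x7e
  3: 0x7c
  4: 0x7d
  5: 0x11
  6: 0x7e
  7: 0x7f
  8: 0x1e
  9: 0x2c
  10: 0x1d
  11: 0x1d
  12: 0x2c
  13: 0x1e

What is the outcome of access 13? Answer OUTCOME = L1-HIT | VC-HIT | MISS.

OUTCOME = VC-HIT

0: 0x7d (blk 31, set 3) → MISS  vc=[]
1: 0x7d (blk 31, set 3) → L1-HIT  vc=[]
2: 0x7e (blk 31, set 3) → L1-HIT  vc=[]
3: 0x7c (blk 31, set 3) → L1-HIT  vc=[]
4: 0x7d (blk 31, set 3) → L1-HIT  vc=[]
5: 0x11 (blk 4, set 0) → MISS  vc=[]
6: 0x7e (blk 31, set 3) → L1-HIT  vc=[]
7: 0x7f (blk 31, set 3) → L1-HIT  vc=[]
8: 0x1e (blk 7, set 3) → MISS  vc=[31]
9: 0x2c (blk 11, set 3) → MISS  vc=[31, 7]
10: 0x1d (blk 7, set 3) → VC-HIT  vc=[31, 11]
11: 0x1d (blk 7, set 3) → L1-HIT  vc=[31, 11]
12: 0x2c (blk 11, set 3) → VC-HIT  vc=[31, 7]
13: 0x1e (blk 7, set 3) → VC-HIT  vc=[31, 11]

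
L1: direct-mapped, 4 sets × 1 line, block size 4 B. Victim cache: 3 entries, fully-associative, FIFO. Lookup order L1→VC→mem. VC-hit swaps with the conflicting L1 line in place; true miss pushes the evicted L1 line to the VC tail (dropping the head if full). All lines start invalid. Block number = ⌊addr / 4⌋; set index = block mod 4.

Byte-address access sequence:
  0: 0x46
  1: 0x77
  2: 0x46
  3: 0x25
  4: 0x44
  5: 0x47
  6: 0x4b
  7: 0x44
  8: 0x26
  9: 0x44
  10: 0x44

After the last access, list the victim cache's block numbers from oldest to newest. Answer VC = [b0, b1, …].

  [0] addr=0x46 blk=17 s=1: MISS | VC []
  [1] addr=0x77 blk=29 s=1: MISS | VC [17]
  [2] addr=0x46 blk=17 s=1: VC-HIT | VC [29]
  [3] addr=0x25 blk=9 s=1: MISS | VC [29, 17]
  [4] addr=0x44 blk=17 s=1: VC-HIT | VC [29, 9]
  [5] addr=0x47 blk=17 s=1: L1-HIT | VC [29, 9]
  [6] addr=0x4b blk=18 s=2: MISS | VC [29, 9]
  [7] addr=0x44 blk=17 s=1: L1-HIT | VC [29, 9]
  [8] addr=0x26 blk=9 s=1: VC-HIT | VC [29, 17]
  [9] addr=0x44 blk=17 s=1: VC-HIT | VC [29, 9]
  [10] addr=0x44 blk=17 s=1: L1-HIT | VC [29, 9]

VC = [29, 9]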